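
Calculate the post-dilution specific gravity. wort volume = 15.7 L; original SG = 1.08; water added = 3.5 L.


SG_new = 1 + (SG_old − 1)·V_old/(V_old + V_water)
pts = (1.08 − 1)·1000·15.7/(15.7 + 3.5) = 65.4167
SG_new = 1 + 65.4167/1000

1.0654


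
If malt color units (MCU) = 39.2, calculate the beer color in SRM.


SRM = 1.4922 · MCU^0.6859
SRM = 1.4922 · 39.2^0.6859

18.4783 SRM


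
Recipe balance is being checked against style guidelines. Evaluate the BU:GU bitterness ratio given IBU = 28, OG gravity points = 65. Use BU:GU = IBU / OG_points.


BU:GU = 28 / 65

0.4308


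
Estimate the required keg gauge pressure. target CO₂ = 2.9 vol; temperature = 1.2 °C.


psi = vols/(0.01821 + 0.09011·e^(−0.04·T)) − 14.695
psi = 2.9/(0.01821 + 0.09011·e^(−0.04·1.2)) − 14.695

13.1637 psi


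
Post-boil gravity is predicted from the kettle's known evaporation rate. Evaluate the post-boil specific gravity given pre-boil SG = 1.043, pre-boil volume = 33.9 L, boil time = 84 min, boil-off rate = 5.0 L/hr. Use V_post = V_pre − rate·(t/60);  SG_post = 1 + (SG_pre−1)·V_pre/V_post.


V_post = 33.9 − 5.0·(84/60) = 26.9000
SG_post = 1 + (1.043 − 1)·33.9/26.9000

1.0542


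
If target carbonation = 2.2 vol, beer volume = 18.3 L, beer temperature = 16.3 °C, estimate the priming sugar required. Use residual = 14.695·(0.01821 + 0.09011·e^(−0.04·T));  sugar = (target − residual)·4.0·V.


residual = 14.695·(0.01821 + 0.09011·e^(−0.04·16.3)) = 0.9575
sugar = (2.2 − 0.9575)·4.0·18.3

90.9517 g


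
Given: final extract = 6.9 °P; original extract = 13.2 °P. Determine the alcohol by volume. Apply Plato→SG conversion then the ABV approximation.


SG = 259/(259 − P);  ABV = (OG − FG)·131.25
OG = 259/(259 − 13.2) = 1.0537
FG = 259/(259 − 6.9) = 1.0274
ABV = (1.0537 − 1.0274)·131.25

3.4561 % ABV


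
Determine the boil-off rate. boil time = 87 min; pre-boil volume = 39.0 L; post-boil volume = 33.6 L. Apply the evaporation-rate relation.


rate = (V_pre − V_post) / (t_min/60)
rate = (39.0 − 33.6) / (87/60)

3.7241 L/hr


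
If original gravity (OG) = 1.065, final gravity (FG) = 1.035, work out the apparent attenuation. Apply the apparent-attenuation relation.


AA = (OG − FG)/(OG − 1) · 100
AA = (1.065 − 1.035)/(1.065 − 1) · 100

46.1538 %


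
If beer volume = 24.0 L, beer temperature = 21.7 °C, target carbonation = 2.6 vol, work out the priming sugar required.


residual = 14.695·(0.01821 + 0.09011·e^(−0.04·T));  sugar = (target − residual)·4.0·V
residual = 14.695·(0.01821 + 0.09011·e^(−0.04·21.7)) = 0.8235
sugar = (2.6 − 0.8235)·4.0·24.0

170.5471 g


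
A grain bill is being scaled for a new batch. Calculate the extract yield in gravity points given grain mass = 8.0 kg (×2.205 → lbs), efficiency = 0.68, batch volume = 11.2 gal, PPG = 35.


points = lbs × PPG × eff / vol
lbs = 8.0 × 2.205 = 17.6400
points = 17.6400 × 35 × 0.68 / 11.2

37.4850 points


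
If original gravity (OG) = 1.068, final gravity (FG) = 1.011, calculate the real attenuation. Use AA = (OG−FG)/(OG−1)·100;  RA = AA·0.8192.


AA = (1.068 − 1.011)/(1.068 − 1)·100 = 83.8235
RA = 83.8235·0.8192

68.6682 %


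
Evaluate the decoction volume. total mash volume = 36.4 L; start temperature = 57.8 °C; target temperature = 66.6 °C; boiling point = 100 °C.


V_dec = V_total·(T_target − T_start)/(T_boil − T_start)
V_dec = 36.4·(66.6 − 57.8)/(100 − 57.8)

7.5905 L


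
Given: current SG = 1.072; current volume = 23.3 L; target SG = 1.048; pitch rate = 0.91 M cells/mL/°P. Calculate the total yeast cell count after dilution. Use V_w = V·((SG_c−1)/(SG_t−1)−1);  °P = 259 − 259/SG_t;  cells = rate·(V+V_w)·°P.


V_w = 23.3·((1.072−1)/(1.048−1)−1) = 11.6500
V_final = 23.3 + 11.6500 = 34.9500
°P = 259 − 259/1.048 = 11.8626
cells = 0.91·34.9500·11.8626

377.2839 billion cells


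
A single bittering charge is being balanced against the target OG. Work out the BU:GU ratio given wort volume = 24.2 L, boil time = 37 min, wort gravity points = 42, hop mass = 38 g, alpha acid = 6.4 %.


U = 1.65·0.000125^(GP/1000)·(1−e^(−0.04t))/4.15;  IBU = (α/100)·m·U·1000/V;  BU:GU = IBU/GP
U = 1.65·0.000125^(42/1000)·(1−e^(−0.04·37))/4.15 = 0.2105
IBU = (6.4/100)·38·0.2105·1000/24.2 = 21.1580
BU:GU = 21.1580/42

0.5038


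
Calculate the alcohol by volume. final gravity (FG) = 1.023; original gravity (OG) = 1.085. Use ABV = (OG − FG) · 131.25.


ABV = (1.085 − 1.023) · 131.25

8.1375 % ABV


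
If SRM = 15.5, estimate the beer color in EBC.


EBC = SRM · 1.97
EBC = 15.5 · 1.97

30.5350 EBC


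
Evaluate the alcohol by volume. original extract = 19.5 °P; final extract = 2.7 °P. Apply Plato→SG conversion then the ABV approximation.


SG = 259/(259 − P);  ABV = (OG − FG)·131.25
OG = 259/(259 − 19.5) = 1.0814
FG = 259/(259 − 2.7) = 1.0105
ABV = (1.0814 − 1.0105)·131.25

9.3037 % ABV


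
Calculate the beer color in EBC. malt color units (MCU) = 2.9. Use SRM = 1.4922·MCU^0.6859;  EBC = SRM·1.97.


SRM = 1.4922·2.9^0.6859 = 3.0973
EBC = 3.0973·1.97

6.1017 EBC


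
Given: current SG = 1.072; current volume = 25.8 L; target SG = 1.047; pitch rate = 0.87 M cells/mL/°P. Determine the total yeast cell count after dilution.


V_w = V·((SG_c−1)/(SG_t−1)−1);  °P = 259 − 259/SG_t;  cells = rate·(V+V_w)·°P
V_w = 25.8·((1.072−1)/(1.047−1)−1) = 13.7234
V_final = 25.8 + 13.7234 = 39.5234
°P = 259 − 259/1.047 = 11.6266
cells = 0.87·39.5234·11.6266

399.7832 billion cells


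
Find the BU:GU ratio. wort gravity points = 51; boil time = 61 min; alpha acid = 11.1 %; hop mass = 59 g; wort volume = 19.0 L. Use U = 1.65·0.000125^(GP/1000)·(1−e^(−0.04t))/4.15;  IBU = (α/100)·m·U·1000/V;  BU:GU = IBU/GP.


U = 1.65·0.000125^(51/1000)·(1−e^(−0.04·61))/4.15 = 0.2295
IBU = (11.1/100)·59·0.2295·1000/19.0 = 79.1032
BU:GU = 79.1032/51

1.5510


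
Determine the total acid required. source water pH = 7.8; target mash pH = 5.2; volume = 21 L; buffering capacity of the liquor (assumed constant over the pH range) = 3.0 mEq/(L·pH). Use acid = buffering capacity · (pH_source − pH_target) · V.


acid = 3.0 · (7.8 − 5.2) · 21

163.8000 mEq


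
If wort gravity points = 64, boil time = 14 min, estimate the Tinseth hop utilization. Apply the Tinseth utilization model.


U = 1.65·0.000125^(GP/1000) · (1 − e^(−0.04·t))/4.15
bigness = 1.65·0.000125^(64/1000) = 0.9283
boil_factor = (1 − e^(−0.04·14))/4.15 = 0.1033
U = 0.9283 · 0.1033

0.0959


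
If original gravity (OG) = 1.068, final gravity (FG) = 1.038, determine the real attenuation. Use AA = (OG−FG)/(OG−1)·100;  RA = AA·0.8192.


AA = (1.068 − 1.038)/(1.068 − 1)·100 = 44.1176
RA = 44.1176·0.8192

36.1412 %


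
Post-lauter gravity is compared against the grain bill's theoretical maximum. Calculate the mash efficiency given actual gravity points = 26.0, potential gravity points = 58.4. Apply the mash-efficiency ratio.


efficiency = actual / potential × 100
efficiency = 26.0 / 58.4 × 100

44.5205 %


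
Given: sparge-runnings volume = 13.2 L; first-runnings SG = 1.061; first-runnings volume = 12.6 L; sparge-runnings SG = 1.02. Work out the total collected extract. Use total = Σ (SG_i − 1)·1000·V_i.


first = (1.061 − 1)·1000·12.6 = 768.6000
sparge = (1.02 − 1)·1000·13.2 = 264.0000
total = 768.6000 + 264.0000

1032.6000 gravity·L


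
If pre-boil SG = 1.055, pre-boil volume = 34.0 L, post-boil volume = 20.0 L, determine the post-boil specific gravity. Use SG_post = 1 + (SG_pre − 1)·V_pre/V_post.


pts_pre = (1.055 − 1)·1000 = 55.0000
pts_post = 55.0000·34.0/20.0 = 93.5000
SG_post = 1 + 93.5000/1000

1.0935


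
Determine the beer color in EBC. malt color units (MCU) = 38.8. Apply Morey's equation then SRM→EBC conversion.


SRM = 1.4922·MCU^0.6859;  EBC = SRM·1.97
SRM = 1.4922·38.8^0.6859 = 18.3488
EBC = 18.3488·1.97

36.1471 EBC


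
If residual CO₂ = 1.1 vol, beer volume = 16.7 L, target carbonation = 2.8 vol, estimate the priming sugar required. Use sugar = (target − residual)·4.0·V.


sugar = (2.8 − 1.1)·4.0·16.7

113.5600 g


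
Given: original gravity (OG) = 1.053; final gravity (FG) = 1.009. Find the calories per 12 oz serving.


ABW = (OG−FG)·131.25·0.79/FG;  °P = 259 − 259/SG (for OG→OE and FG→AE);  RE = 0.1808·OE + 0.8192·AE;  Cal = (6.9·ABW + 4·(RE−0.1))·FG·3.55
ABW = (1.053 − 1.009)·131.25·0.79/1.009 = 4.5216
OE = 259 − 259/1.053 = 13.0361 °P
AE = 259 − 259/1.009 = 2.3102 °P
RE = 0.1808·13.0361 + 0.8192·2.3102 = 4.2494 °P
Cal = (6.9·4.5216 + 4·(4.2494−0.1))·1.009·3.55

171.2048 kcal


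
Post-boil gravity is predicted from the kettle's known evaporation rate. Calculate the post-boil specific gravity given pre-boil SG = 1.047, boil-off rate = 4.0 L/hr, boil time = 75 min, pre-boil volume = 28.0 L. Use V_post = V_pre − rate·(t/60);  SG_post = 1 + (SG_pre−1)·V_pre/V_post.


V_post = 28.0 − 4.0·(75/60) = 23.0000
SG_post = 1 + (1.047 − 1)·28.0/23.0000

1.0572


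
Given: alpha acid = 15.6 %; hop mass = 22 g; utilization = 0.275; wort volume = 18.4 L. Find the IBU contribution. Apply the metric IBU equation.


IBU = (α/100)·mass·U·1000 / V
IBU = (15.6/100)·22·0.275·1000 / 18.4

51.2935 IBU


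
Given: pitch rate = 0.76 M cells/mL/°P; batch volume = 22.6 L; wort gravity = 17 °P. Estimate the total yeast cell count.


cells (billions) = rate · V_L · °P
cells = 0.76 · 22.6 · 17

291.9920 billion cells


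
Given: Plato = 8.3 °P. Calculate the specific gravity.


SG = 259/(259 − P)
SG = 259/(259 − 8.3)

1.0331


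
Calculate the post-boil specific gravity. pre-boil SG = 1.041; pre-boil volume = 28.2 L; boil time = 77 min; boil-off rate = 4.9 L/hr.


V_post = V_pre − rate·(t/60);  SG_post = 1 + (SG_pre−1)·V_pre/V_post
V_post = 28.2 − 4.9·(77/60) = 21.9117
SG_post = 1 + (1.041 − 1)·28.2/21.9117

1.0528


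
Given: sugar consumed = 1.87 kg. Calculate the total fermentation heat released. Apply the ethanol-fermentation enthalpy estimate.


Q = m_sugar · 590 kJ/kg
Q = 1.87 · 590

1103.3000 kJ


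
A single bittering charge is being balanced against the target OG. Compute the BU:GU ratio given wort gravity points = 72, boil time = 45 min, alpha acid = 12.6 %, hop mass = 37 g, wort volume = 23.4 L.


U = 1.65·0.000125^(GP/1000)·(1−e^(−0.04t))/4.15;  IBU = (α/100)·m·U·1000/V;  BU:GU = IBU/GP
U = 1.65·0.000125^(72/1000)·(1−e^(−0.04·45))/4.15 = 0.1738
IBU = (12.6/100)·37·0.1738·1000/23.4 = 34.6179
BU:GU = 34.6179/72

0.4808


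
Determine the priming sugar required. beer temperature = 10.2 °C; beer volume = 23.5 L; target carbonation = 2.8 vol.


residual = 14.695·(0.01821 + 0.09011·e^(−0.04·T));  sugar = (target − residual)·4.0·V
residual = 14.695·(0.01821 + 0.09011·e^(−0.04·10.2)) = 1.1481
sugar = (2.8 − 1.1481)·4.0·23.5

155.2750 g


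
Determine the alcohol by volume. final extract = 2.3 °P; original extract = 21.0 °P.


SG = 259/(259 − P);  ABV = (OG − FG)·131.25
OG = 259/(259 − 21.0) = 1.0882
FG = 259/(259 − 2.3) = 1.0090
ABV = (1.0882 − 1.0090)·131.25

10.4049 % ABV


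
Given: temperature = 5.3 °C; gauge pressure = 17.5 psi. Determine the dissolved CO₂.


vols = (P + 14.695)·(0.01821 + 0.09011·e^(−0.04·T))
vols = (17.5 + 14.695)·(0.01821 + 0.09011·e^(−0.04·5.3))

2.9332 volumes


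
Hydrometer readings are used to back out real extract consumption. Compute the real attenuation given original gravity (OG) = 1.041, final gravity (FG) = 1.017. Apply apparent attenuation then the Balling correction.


AA = (OG−FG)/(OG−1)·100;  RA = AA·0.8192
AA = (1.041 − 1.017)/(1.041 − 1)·100 = 58.5366
RA = 58.5366·0.8192

47.9532 %


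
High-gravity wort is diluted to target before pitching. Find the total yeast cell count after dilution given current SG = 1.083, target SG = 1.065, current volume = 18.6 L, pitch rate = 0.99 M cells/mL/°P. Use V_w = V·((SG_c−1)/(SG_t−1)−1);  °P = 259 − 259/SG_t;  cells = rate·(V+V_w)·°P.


V_w = 18.6·((1.083−1)/(1.065−1)−1) = 5.1508
V_final = 18.6 + 5.1508 = 23.7508
°P = 259 − 259/1.065 = 15.8075
cells = 0.99·23.7508·15.8075

371.6862 billion cells


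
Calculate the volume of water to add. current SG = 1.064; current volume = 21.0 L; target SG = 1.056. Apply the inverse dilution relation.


V_water = V·((SG_curr − 1)/(SG_target − 1) − 1)
V_water = 21.0·((1.064 − 1)/(1.056 − 1) − 1)

3.0000 L


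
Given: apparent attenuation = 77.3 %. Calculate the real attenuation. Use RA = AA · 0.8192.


RA = 77.3 · 0.8192

63.3242 %


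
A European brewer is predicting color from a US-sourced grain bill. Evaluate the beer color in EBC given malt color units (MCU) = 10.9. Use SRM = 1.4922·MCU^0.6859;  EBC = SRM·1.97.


SRM = 1.4922·10.9^0.6859 = 7.6806
EBC = 7.6806·1.97

15.1309 EBC


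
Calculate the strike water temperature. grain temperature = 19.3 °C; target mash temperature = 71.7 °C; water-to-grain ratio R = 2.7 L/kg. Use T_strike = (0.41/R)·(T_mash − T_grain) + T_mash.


T_strike = (0.41/2.7)·(71.7 − 19.3) + 71.7

79.6570 °C


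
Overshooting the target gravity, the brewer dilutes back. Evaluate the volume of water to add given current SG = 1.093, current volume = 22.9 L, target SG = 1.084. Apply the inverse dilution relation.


V_water = V·((SG_curr − 1)/(SG_target − 1) − 1)
V_water = 22.9·((1.093 − 1)/(1.084 − 1) − 1)

2.4536 L


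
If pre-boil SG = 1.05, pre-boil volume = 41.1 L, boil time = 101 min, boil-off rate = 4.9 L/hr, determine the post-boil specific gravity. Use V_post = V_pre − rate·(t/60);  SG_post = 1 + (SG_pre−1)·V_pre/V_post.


V_post = 41.1 − 4.9·(101/60) = 32.8517
SG_post = 1 + (1.05 − 1)·41.1/32.8517

1.0626


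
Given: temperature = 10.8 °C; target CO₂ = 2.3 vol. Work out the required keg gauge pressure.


psi = vols/(0.01821 + 0.09011·e^(−0.04·T)) − 14.695
psi = 2.3/(0.01821 + 0.09011·e^(−0.04·10.8)) − 14.695

15.2880 psi


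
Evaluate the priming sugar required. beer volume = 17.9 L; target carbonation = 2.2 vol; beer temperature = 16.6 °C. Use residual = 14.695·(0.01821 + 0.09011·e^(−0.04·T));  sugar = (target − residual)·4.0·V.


residual = 14.695·(0.01821 + 0.09011·e^(−0.04·16.6)) = 0.9493
sugar = (2.2 − 0.9493)·4.0·17.9

89.5529 g


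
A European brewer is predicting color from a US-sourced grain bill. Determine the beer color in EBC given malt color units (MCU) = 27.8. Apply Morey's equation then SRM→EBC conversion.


SRM = 1.4922·MCU^0.6859;  EBC = SRM·1.97
SRM = 1.4922·27.8^0.6859 = 14.5981
EBC = 14.5981·1.97

28.7583 EBC


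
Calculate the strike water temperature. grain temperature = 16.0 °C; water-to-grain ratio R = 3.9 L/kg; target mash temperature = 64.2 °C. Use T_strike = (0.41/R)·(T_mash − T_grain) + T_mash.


T_strike = (0.41/3.9)·(64.2 − 16.0) + 64.2

69.2672 °C


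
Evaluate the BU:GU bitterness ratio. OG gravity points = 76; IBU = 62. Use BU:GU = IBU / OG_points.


BU:GU = 62 / 76

0.8158


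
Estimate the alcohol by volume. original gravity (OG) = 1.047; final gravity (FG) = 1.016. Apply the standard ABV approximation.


ABV = (OG − FG) · 131.25
ABV = (1.047 − 1.016) · 131.25

4.0687 % ABV


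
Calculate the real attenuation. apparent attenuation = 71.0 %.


RA = AA · 0.8192
RA = 71.0 · 0.8192

58.1632 %


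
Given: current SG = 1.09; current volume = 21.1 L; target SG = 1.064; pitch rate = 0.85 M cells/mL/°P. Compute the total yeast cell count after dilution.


V_w = V·((SG_c−1)/(SG_t−1)−1);  °P = 259 − 259/SG_t;  cells = rate·(V+V_w)·°P
V_w = 21.1·((1.09−1)/(1.064−1)−1) = 8.5719
V_final = 21.1 + 8.5719 = 29.6719
°P = 259 − 259/1.064 = 15.5789
cells = 0.85·29.6719·15.5789

392.9181 billion cells


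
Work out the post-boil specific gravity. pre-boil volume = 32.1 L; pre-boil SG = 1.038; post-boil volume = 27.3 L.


SG_post = 1 + (SG_pre − 1)·V_pre/V_post
pts_pre = (1.038 − 1)·1000 = 38.0000
pts_post = 38.0000·32.1/27.3 = 44.6813
SG_post = 1 + 44.6813/1000

1.0447


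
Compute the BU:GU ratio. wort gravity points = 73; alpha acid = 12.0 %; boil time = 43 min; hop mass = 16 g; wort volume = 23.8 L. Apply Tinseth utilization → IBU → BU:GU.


U = 1.65·0.000125^(GP/1000)·(1−e^(−0.04t))/4.15;  IBU = (α/100)·m·U·1000/V;  BU:GU = IBU/GP
U = 1.65·0.000125^(73/1000)·(1−e^(−0.04·43))/4.15 = 0.1694
IBU = (12.0/100)·16·0.1694·1000/23.8 = 13.6629
BU:GU = 13.6629/73

0.1872


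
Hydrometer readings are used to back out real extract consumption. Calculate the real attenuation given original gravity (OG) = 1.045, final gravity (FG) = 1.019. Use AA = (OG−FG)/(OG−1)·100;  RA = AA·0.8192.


AA = (1.045 − 1.019)/(1.045 − 1)·100 = 57.7778
RA = 57.7778·0.8192

47.3316 %


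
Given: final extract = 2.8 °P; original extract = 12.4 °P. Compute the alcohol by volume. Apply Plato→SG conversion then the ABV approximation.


SG = 259/(259 − P);  ABV = (OG − FG)·131.25
OG = 259/(259 − 12.4) = 1.0503
FG = 259/(259 − 2.8) = 1.0109
ABV = (1.0503 − 1.0109)·131.25

5.1653 % ABV


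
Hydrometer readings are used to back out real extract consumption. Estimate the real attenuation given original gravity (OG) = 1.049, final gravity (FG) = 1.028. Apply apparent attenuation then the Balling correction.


AA = (OG−FG)/(OG−1)·100;  RA = AA·0.8192
AA = (1.049 − 1.028)/(1.049 − 1)·100 = 42.8571
RA = 42.8571·0.8192

35.1086 %


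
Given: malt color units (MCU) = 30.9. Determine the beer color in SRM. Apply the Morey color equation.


SRM = 1.4922 · MCU^0.6859
SRM = 1.4922 · 30.9^0.6859

15.6960 SRM


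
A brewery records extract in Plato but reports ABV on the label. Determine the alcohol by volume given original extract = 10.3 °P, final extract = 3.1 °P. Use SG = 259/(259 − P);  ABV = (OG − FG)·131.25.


OG = 259/(259 − 10.3) = 1.0414
FG = 259/(259 − 3.1) = 1.0121
ABV = (1.0414 − 1.0121)·131.25

3.8458 % ABV


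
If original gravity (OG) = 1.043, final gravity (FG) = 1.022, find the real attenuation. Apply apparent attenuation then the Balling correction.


AA = (OG−FG)/(OG−1)·100;  RA = AA·0.8192
AA = (1.043 − 1.022)/(1.043 − 1)·100 = 48.8372
RA = 48.8372·0.8192

40.0074 %


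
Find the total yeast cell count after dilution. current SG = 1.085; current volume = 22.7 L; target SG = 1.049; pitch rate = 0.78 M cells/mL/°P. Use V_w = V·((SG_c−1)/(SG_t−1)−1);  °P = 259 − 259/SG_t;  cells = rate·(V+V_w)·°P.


V_w = 22.7·((1.085−1)/(1.049−1)−1) = 16.6776
V_final = 22.7 + 16.6776 = 39.3776
°P = 259 − 259/1.049 = 12.0982
cells = 0.78·39.3776·12.0982

371.5897 billion cells


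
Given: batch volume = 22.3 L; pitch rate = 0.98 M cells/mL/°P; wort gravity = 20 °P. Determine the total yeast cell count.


cells (billions) = rate · V_L · °P
cells = 0.98 · 22.3 · 20

437.0800 billion cells


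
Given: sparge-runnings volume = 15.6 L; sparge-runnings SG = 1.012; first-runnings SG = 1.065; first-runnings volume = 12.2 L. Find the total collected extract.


total = Σ (SG_i − 1)·1000·V_i
first = (1.065 − 1)·1000·12.2 = 793.0000
sparge = (1.012 − 1)·1000·15.6 = 187.2000
total = 793.0000 + 187.2000

980.2000 gravity·L


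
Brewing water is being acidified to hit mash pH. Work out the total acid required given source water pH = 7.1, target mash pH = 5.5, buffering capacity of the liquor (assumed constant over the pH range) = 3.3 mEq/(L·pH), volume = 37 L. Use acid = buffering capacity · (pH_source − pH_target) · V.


acid = 3.3 · (7.1 − 5.5) · 37

195.3600 mEq


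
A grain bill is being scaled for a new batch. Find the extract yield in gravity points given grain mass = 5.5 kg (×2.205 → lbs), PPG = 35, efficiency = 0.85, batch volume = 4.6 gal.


points = lbs × PPG × eff / vol
lbs = 5.5 × 2.205 = 12.1275
points = 12.1275 × 35 × 0.85 / 4.6

78.4333 points


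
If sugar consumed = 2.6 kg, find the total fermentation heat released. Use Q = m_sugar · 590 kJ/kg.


Q = 2.6 · 590

1534.0000 kJ


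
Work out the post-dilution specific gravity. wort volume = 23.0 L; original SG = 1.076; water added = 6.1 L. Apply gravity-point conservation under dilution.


SG_new = 1 + (SG_old − 1)·V_old/(V_old + V_water)
pts = (1.076 − 1)·1000·23.0/(23.0 + 6.1) = 60.0687
SG_new = 1 + 60.0687/1000

1.0601


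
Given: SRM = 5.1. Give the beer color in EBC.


EBC = SRM · 1.97
EBC = 5.1 · 1.97

10.0470 EBC


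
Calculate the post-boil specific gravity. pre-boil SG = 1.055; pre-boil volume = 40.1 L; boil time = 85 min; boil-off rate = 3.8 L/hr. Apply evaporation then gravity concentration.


V_post = V_pre − rate·(t/60);  SG_post = 1 + (SG_pre−1)·V_pre/V_post
V_post = 40.1 − 3.8·(85/60) = 34.7167
SG_post = 1 + (1.055 − 1)·40.1/34.7167

1.0635


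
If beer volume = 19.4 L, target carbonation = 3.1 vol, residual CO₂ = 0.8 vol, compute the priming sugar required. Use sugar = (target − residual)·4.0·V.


sugar = (3.1 − 0.8)·4.0·19.4

178.4800 g


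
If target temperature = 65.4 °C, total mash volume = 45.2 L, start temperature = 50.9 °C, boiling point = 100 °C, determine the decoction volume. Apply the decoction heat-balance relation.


V_dec = V_total·(T_target − T_start)/(T_boil − T_start)
V_dec = 45.2·(65.4 − 50.9)/(100 − 50.9)

13.3483 L


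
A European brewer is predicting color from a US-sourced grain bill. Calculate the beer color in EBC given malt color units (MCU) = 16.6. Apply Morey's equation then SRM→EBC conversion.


SRM = 1.4922·MCU^0.6859;  EBC = SRM·1.97
SRM = 1.4922·16.6^0.6859 = 10.2494
EBC = 10.2494·1.97

20.1914 EBC


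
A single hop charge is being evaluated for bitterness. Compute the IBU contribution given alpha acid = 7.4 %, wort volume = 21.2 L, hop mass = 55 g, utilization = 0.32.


IBU = (α/100)·mass·U·1000 / V
IBU = (7.4/100)·55·0.32·1000 / 21.2

61.4340 IBU


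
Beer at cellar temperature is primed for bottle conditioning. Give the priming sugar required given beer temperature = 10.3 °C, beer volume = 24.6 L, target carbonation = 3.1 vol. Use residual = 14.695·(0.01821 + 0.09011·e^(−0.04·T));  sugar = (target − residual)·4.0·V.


residual = 14.695·(0.01821 + 0.09011·e^(−0.04·10.3)) = 1.1446
sugar = (3.1 − 1.1446)·4.0·24.6

192.4090 g


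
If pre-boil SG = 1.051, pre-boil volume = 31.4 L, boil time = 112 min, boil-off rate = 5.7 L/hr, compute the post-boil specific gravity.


V_post = V_pre − rate·(t/60);  SG_post = 1 + (SG_pre−1)·V_pre/V_post
V_post = 31.4 − 5.7·(112/60) = 20.7600
SG_post = 1 + (1.051 − 1)·31.4/20.7600

1.0771


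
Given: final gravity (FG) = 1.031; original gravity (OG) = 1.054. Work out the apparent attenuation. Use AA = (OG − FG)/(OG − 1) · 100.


AA = (1.054 − 1.031)/(1.054 − 1) · 100

42.5926 %


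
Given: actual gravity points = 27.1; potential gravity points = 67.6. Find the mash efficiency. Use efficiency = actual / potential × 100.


efficiency = 27.1 / 67.6 × 100

40.0888 %


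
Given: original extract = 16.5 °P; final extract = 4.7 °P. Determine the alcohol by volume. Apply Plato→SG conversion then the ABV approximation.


SG = 259/(259 − P);  ABV = (OG − FG)·131.25
OG = 259/(259 − 16.5) = 1.0680
FG = 259/(259 − 4.7) = 1.0185
ABV = (1.0680 − 1.0185)·131.25

6.5046 % ABV


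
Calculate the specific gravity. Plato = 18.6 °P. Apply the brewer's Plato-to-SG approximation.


SG = 259/(259 − P)
SG = 259/(259 − 18.6)

1.0774


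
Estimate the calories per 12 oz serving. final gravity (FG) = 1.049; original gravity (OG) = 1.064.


ABW = (OG−FG)·131.25·0.79/FG;  °P = 259 − 259/SG (for OG→OE and FG→AE);  RE = 0.1808·OE + 0.8192·AE;  Cal = (6.9·ABW + 4·(RE−0.1))·FG·3.55
ABW = (1.064 − 1.049)·131.25·0.79/1.049 = 1.4827
OE = 259 − 259/1.064 = 15.5789 °P
AE = 259 − 259/1.049 = 12.0982 °P
RE = 0.1808·15.5789 + 0.8192·12.0982 = 12.7275 °P
Cal = (6.9·1.4827 + 4·(12.7275−0.1))·1.049·3.55

226.1942 kcal


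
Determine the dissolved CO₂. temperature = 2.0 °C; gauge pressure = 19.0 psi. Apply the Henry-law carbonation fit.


vols = (P + 14.695)·(0.01821 + 0.09011·e^(−0.04·T))
vols = (19.0 + 14.695)·(0.01821 + 0.09011·e^(−0.04·2.0))

3.4164 volumes


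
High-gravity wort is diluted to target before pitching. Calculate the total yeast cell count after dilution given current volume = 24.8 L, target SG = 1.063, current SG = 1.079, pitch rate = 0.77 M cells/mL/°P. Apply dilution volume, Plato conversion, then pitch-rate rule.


V_w = V·((SG_c−1)/(SG_t−1)−1);  °P = 259 − 259/SG_t;  cells = rate·(V+V_w)·°P
V_w = 24.8·((1.079−1)/(1.063−1)−1) = 6.2984
V_final = 24.8 + 6.2984 = 31.0984
°P = 259 − 259/1.063 = 15.3500
cells = 0.77·31.0984·15.3500

367.5666 billion cells


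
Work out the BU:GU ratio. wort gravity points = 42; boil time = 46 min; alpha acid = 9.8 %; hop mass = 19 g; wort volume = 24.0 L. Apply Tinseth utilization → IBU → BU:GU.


U = 1.65·0.000125^(GP/1000)·(1−e^(−0.04t))/4.15;  IBU = (α/100)·m·U·1000/V;  BU:GU = IBU/GP
U = 1.65·0.000125^(42/1000)·(1−e^(−0.04·46))/4.15 = 0.2293
IBU = (9.8/100)·19·0.2293·1000/24.0 = 17.7895
BU:GU = 17.7895/42

0.4236


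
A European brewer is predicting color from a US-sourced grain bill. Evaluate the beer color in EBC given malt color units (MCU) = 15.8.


SRM = 1.4922·MCU^0.6859;  EBC = SRM·1.97
SRM = 1.4922·15.8^0.6859 = 9.9080
EBC = 9.9080·1.97

19.5188 EBC


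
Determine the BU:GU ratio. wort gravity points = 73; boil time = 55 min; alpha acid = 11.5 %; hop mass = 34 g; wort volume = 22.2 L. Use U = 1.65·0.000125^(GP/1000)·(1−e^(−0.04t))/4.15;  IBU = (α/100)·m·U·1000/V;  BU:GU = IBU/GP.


U = 1.65·0.000125^(73/1000)·(1−e^(−0.04·55))/4.15 = 0.1834
IBU = (11.5/100)·34·0.1834·1000/22.2 = 32.3096
BU:GU = 32.3096/73

0.4426


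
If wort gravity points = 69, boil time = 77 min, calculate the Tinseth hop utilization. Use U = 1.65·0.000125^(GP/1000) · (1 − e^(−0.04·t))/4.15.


bigness = 1.65·0.000125^(69/1000) = 0.8875
boil_factor = (1 − e^(−0.04·77))/4.15 = 0.2299
U = 0.8875 · 0.2299

0.2040


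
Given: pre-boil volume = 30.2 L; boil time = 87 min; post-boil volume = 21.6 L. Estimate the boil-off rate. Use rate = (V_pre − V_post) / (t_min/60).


rate = (30.2 − 21.6) / (87/60)

5.9310 L/hr


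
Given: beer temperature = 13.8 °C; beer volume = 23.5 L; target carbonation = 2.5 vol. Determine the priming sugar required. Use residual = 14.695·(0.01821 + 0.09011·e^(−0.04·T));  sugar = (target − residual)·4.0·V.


residual = 14.695·(0.01821 + 0.09011·e^(−0.04·13.8)) = 1.0300
sugar = (2.5 − 1.0300)·4.0·23.5

138.1756 g


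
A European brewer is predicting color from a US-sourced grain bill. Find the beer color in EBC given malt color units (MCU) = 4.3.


SRM = 1.4922·MCU^0.6859;  EBC = SRM·1.97
SRM = 1.4922·4.3^0.6859 = 4.0581
EBC = 4.0581·1.97

7.9945 EBC


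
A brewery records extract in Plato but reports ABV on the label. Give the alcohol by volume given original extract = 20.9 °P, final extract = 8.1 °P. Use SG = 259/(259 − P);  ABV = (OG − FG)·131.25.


OG = 259/(259 − 20.9) = 1.0878
FG = 259/(259 − 8.1) = 1.0323
ABV = (1.0878 − 1.0323)·131.25

7.2836 % ABV


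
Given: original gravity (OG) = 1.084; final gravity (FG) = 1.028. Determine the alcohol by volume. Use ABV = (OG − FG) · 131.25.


ABV = (1.084 − 1.028) · 131.25

7.3500 % ABV


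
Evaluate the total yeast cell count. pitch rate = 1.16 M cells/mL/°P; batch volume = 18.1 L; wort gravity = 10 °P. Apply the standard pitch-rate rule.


cells (billions) = rate · V_L · °P
cells = 1.16 · 18.1 · 10

209.9600 billion cells


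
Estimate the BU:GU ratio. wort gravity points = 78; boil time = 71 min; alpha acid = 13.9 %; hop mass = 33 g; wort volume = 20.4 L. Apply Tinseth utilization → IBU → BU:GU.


U = 1.65·0.000125^(GP/1000)·(1−e^(−0.04t))/4.15;  IBU = (α/100)·m·U·1000/V;  BU:GU = IBU/GP
U = 1.65·0.000125^(78/1000)·(1−e^(−0.04·71))/4.15 = 0.1857
IBU = (13.9/100)·33·0.1857·1000/20.4 = 41.7588
BU:GU = 41.7588/78

0.5354


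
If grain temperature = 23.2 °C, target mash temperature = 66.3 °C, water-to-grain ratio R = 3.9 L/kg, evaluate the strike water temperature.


T_strike = (0.41/R)·(T_mash − T_grain) + T_mash
T_strike = (0.41/3.9)·(66.3 − 23.2) + 66.3

70.8310 °C


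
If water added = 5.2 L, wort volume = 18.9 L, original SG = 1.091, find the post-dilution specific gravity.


SG_new = 1 + (SG_old − 1)·V_old/(V_old + V_water)
pts = (1.091 − 1)·1000·18.9/(18.9 + 5.2) = 71.3651
SG_new = 1 + 71.3651/1000

1.0714


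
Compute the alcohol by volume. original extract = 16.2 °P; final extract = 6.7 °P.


SG = 259/(259 − P);  ABV = (OG − FG)·131.25
OG = 259/(259 − 16.2) = 1.0667
FG = 259/(259 − 6.7) = 1.0266
ABV = (1.0667 − 1.0266)·131.25

5.2718 % ABV


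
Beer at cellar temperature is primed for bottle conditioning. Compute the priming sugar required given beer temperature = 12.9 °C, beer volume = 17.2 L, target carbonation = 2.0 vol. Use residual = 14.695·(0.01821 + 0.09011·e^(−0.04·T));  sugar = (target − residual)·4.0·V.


residual = 14.695·(0.01821 + 0.09011·e^(−0.04·12.9)) = 1.0580
sugar = (2.0 − 1.0580)·4.0·17.2

64.8099 g


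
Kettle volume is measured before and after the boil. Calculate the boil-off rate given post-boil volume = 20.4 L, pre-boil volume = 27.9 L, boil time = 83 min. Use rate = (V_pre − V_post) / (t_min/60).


rate = (27.9 − 20.4) / (83/60)

5.4217 L/hr


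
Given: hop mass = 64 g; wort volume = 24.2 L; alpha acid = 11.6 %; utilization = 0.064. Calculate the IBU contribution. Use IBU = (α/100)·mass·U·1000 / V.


IBU = (11.6/100)·64·0.064·1000 / 24.2

19.6337 IBU


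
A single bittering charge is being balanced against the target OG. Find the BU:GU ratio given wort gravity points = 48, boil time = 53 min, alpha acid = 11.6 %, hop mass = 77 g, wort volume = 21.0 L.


U = 1.65·0.000125^(GP/1000)·(1−e^(−0.04t))/4.15;  IBU = (α/100)·m·U·1000/V;  BU:GU = IBU/GP
U = 1.65·0.000125^(48/1000)·(1−e^(−0.04·53))/4.15 = 0.2273
IBU = (11.6/100)·77·0.2273·1000/21.0 = 96.6683
BU:GU = 96.6683/48

2.0139


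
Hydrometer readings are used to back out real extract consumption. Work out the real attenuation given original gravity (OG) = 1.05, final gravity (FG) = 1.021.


AA = (OG−FG)/(OG−1)·100;  RA = AA·0.8192
AA = (1.05 − 1.021)/(1.05 − 1)·100 = 58.0000
RA = 58.0000·0.8192

47.5136 %


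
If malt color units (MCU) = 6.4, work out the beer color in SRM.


SRM = 1.4922 · MCU^0.6859
SRM = 1.4922 · 6.4^0.6859

5.3307 SRM


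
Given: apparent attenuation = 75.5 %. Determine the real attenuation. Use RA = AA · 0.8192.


RA = 75.5 · 0.8192

61.8496 %


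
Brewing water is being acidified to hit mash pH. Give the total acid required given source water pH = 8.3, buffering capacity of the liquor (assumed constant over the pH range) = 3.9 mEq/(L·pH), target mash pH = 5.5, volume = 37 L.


acid = buffering capacity · (pH_source − pH_target) · V
acid = 3.9 · (8.3 − 5.5) · 37

404.0400 mEq


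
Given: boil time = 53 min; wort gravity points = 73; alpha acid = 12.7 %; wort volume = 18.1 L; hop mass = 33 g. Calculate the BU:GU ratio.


U = 1.65·0.000125^(GP/1000)·(1−e^(−0.04t))/4.15;  IBU = (α/100)·m·U·1000/V;  BU:GU = IBU/GP
U = 1.65·0.000125^(73/1000)·(1−e^(−0.04·53))/4.15 = 0.1815
IBU = (12.7/100)·33·0.1815·1000/18.1 = 42.0355
BU:GU = 42.0355/73

0.5758


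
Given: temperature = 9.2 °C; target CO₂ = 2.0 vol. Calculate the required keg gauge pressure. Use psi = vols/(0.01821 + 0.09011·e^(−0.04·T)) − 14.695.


psi = 2.0/(0.01821 + 0.09011·e^(−0.04·9.2)) − 14.695

10.1261 psi


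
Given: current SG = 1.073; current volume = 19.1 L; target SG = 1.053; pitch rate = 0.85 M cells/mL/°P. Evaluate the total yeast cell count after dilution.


V_w = V·((SG_c−1)/(SG_t−1)−1);  °P = 259 − 259/SG_t;  cells = rate·(V+V_w)·°P
V_w = 19.1·((1.073−1)/(1.053−1)−1) = 7.2075
V_final = 19.1 + 7.2075 = 26.3075
°P = 259 − 259/1.053 = 13.0361
cells = 0.85·26.3075·13.0361

291.5054 billion cells


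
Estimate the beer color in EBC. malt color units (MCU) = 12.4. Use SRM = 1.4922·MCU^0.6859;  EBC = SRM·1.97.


SRM = 1.4922·12.4^0.6859 = 8.3908
EBC = 8.3908·1.97

16.5299 EBC


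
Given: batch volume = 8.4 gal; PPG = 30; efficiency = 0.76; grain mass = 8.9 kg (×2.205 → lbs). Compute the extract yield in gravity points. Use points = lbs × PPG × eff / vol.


lbs = 8.9 × 2.205 = 19.6245
points = 19.6245 × 30 × 0.76 / 8.4

53.2665 points


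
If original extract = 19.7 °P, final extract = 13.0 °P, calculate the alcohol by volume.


SG = 259/(259 − P);  ABV = (OG − FG)·131.25
OG = 259/(259 − 19.7) = 1.0823
FG = 259/(259 − 13.0) = 1.0528
ABV = (1.0823 − 1.0528)·131.25

3.8690 % ABV


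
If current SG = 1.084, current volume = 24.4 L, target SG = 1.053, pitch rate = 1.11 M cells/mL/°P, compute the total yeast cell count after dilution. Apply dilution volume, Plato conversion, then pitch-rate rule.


V_w = V·((SG_c−1)/(SG_t−1)−1);  °P = 259 − 259/SG_t;  cells = rate·(V+V_w)·°P
V_w = 24.4·((1.084−1)/(1.053−1)−1) = 14.2717
V_final = 24.4 + 14.2717 = 38.6717
°P = 259 − 259/1.053 = 13.0361
cells = 1.11·38.6717·13.0361

559.5817 billion cells


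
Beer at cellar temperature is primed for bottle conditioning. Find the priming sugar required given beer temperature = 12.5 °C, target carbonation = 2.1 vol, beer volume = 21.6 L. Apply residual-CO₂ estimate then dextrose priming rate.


residual = 14.695·(0.01821 + 0.09011·e^(−0.04·T));  sugar = (target − residual)·4.0·V
residual = 14.695·(0.01821 + 0.09011·e^(−0.04·12.5)) = 1.0707
sugar = (2.1 − 1.0707)·4.0·21.6

88.9278 g


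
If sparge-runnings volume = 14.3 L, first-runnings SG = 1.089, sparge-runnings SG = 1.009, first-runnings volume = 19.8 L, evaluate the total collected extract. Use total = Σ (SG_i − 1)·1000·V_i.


first = (1.089 − 1)·1000·19.8 = 1762.2000
sparge = (1.009 − 1)·1000·14.3 = 128.7000
total = 1762.2000 + 128.7000

1890.9000 gravity·L


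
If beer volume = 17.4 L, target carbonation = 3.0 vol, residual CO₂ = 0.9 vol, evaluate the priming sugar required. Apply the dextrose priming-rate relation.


sugar = (target − residual)·4.0·V
sugar = (3.0 − 0.9)·4.0·17.4

146.1600 g


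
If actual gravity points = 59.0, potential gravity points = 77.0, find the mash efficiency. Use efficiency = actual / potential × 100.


efficiency = 59.0 / 77.0 × 100

76.6234 %


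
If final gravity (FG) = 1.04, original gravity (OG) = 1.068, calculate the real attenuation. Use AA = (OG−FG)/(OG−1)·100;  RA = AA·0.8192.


AA = (1.068 − 1.04)/(1.068 − 1)·100 = 41.1765
RA = 41.1765·0.8192

33.7318 %


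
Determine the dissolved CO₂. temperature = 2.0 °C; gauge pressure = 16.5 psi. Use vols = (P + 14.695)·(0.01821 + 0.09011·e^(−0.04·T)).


vols = (16.5 + 14.695)·(0.01821 + 0.09011·e^(−0.04·2.0))

3.1629 volumes


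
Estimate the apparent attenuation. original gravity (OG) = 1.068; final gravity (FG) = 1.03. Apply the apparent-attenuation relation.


AA = (OG − FG)/(OG − 1) · 100
AA = (1.068 − 1.03)/(1.068 − 1) · 100

55.8824 %


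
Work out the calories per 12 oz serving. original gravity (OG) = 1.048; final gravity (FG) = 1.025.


ABW = (OG−FG)·131.25·0.79/FG;  °P = 259 − 259/SG (for OG→OE and FG→AE);  RE = 0.1808·OE + 0.8192·AE;  Cal = (6.9·ABW + 4·(RE−0.1))·FG·3.55
ABW = (1.048 − 1.025)·131.25·0.79/1.025 = 2.3266
OE = 259 − 259/1.048 = 11.8626 °P
AE = 259 − 259/1.025 = 6.3171 °P
RE = 0.1808·11.8626 + 0.8192·6.3171 = 7.3197 °P
Cal = (6.9·2.3266 + 4·(7.3197−0.1))·1.025·3.55

163.4988 kcal


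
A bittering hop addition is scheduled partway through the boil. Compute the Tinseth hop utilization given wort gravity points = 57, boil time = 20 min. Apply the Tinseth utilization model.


U = 1.65·0.000125^(GP/1000) · (1 − e^(−0.04·t))/4.15
bigness = 1.65·0.000125^(57/1000) = 0.9886
boil_factor = (1 − e^(−0.04·20))/4.15 = 0.1327
U = 0.9886 · 0.1327

0.1312


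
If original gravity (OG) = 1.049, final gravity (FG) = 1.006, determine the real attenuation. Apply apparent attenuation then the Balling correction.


AA = (OG−FG)/(OG−1)·100;  RA = AA·0.8192
AA = (1.049 − 1.006)/(1.049 − 1)·100 = 87.7551
RA = 87.7551·0.8192

71.8890 %


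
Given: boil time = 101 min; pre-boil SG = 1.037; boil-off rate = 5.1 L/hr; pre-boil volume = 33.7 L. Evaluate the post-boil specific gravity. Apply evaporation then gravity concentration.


V_post = V_pre − rate·(t/60);  SG_post = 1 + (SG_pre−1)·V_pre/V_post
V_post = 33.7 − 5.1·(101/60) = 25.1150
SG_post = 1 + (1.037 − 1)·33.7/25.1150

1.0496


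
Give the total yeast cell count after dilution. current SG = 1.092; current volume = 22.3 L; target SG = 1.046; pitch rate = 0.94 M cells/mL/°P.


V_w = V·((SG_c−1)/(SG_t−1)−1);  °P = 259 − 259/SG_t;  cells = rate·(V+V_w)·°P
V_w = 22.3·((1.092−1)/(1.046−1)−1) = 22.3000
V_final = 22.3 + 22.3000 = 44.6000
°P = 259 − 259/1.046 = 11.3901
cells = 0.94·44.6000·11.3901

477.5168 billion cells


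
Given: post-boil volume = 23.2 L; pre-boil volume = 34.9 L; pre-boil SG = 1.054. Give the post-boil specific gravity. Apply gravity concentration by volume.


SG_post = 1 + (SG_pre − 1)·V_pre/V_post
pts_pre = (1.054 − 1)·1000 = 54.0000
pts_post = 54.0000·34.9/23.2 = 81.2328
SG_post = 1 + 81.2328/1000

1.0812


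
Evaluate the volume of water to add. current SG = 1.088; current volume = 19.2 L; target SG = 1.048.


V_water = V·((SG_curr − 1)/(SG_target − 1) − 1)
V_water = 19.2·((1.088 − 1)/(1.048 − 1) − 1)

16.0000 L


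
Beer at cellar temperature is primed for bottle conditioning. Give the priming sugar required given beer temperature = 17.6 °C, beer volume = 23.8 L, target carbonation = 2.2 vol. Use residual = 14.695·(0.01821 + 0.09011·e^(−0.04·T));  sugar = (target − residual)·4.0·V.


residual = 14.695·(0.01821 + 0.09011·e^(−0.04·17.6)) = 0.9225
sugar = (2.2 − 0.9225)·4.0·23.8

121.6149 g


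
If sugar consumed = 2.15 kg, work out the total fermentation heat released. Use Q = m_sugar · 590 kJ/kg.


Q = 2.15 · 590

1268.5000 kJ


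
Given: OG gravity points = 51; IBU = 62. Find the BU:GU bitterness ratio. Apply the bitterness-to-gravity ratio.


BU:GU = IBU / OG_points
BU:GU = 62 / 51

1.2157


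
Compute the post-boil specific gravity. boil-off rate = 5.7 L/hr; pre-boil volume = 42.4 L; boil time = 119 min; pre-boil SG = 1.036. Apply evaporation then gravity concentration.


V_post = V_pre − rate·(t/60);  SG_post = 1 + (SG_pre−1)·V_pre/V_post
V_post = 42.4 − 5.7·(119/60) = 31.0950
SG_post = 1 + (1.036 − 1)·42.4/31.0950

1.0491


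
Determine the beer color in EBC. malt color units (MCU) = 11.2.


SRM = 1.4922·MCU^0.6859;  EBC = SRM·1.97
SRM = 1.4922·11.2^0.6859 = 7.8250
EBC = 7.8250·1.97

15.4153 EBC
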